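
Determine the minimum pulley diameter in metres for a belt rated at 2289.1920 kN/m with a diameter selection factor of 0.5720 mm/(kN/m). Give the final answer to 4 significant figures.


D = 2289.1920 * 0.5720 / 1000
D = 1.309 m


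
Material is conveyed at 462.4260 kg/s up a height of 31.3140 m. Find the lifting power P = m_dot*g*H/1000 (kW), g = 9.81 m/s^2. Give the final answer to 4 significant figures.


P = 462.4260 * 9.81 * 31.3140 / 1000
P = 142.1 kW


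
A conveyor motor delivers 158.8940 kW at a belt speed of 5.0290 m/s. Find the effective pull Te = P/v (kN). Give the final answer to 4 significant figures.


Te = P / v = 158.8940 / 5.0290
Te = 31.60 kN


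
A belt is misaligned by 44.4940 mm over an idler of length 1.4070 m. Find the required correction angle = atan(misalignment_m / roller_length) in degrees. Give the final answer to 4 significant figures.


misalign_m = 44.4940 / 1000 = 0.044494 m
angle = atan(0.044494 / 1.4070)
angle = 1.811 deg


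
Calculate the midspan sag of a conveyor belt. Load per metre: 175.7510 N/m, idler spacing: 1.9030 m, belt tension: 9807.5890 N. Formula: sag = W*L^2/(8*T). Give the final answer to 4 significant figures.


sag = 175.7510 * 1.9030^2 / (8 * 9807.5890)
sag = 0.008112 m


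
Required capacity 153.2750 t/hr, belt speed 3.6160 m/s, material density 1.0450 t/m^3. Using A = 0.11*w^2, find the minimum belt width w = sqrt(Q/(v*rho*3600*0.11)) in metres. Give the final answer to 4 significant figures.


A_req = 153.2750 / (3.6160 * 1.0450 * 3600) = 0.0112674 m^2
w = sqrt(0.0112674 / 0.11)
w = 0.3200 m


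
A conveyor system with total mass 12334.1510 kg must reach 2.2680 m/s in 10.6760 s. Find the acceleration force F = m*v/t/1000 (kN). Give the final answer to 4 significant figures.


F = 12334.1510 * 2.2680 / 10.6760 / 1000
F = 2.620 kN


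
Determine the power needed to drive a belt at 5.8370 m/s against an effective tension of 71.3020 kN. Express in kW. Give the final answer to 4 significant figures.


P = Te * v = 71.3020 * 5.8370
P = 416.2 kW


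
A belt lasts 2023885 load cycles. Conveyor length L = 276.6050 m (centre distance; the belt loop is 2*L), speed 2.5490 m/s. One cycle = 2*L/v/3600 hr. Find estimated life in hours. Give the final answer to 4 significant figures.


cycle_time = 2 * 276.6050 / 2.5490 / 3600 = 0.0602862 hr
life = 2023885 * 0.0602862 = 122000 hours


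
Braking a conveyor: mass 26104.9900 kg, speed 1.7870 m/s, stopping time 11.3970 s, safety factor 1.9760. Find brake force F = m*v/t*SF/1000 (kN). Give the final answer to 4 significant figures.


F = 26104.9900 * 1.7870 / 11.3970 * 1.9760 / 1000
F = 8.088 kN


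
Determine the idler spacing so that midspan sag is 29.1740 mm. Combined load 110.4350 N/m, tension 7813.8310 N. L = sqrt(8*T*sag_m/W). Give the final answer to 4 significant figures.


sag = 29.1740/1000 = 0.029174 m
L = sqrt(8 * 7813.8310 * 0.029174 / 110.4350)
L = 4.064 m


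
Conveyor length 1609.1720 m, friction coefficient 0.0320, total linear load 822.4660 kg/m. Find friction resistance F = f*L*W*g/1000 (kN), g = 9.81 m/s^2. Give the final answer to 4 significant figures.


F = 0.0320 * 1609.1720 * 822.4660 * 9.81 / 1000
F = 415.5 kN


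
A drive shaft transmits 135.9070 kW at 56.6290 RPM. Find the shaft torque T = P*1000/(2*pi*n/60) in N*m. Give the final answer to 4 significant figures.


omega = 2*pi*56.6290/60 = 5.93018 rad/s
T = 135.9070*1000 / 5.93018
T = 22920 N*m


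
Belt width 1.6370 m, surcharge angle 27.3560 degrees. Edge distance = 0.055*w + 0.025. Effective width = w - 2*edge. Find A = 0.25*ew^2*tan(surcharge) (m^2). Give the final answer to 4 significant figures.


edge = 0.055*1.6370 + 0.025 = 0.115035 m
ew = 1.6370 - 2*0.115035 = 1.40693 m
A = 0.25 * 1.40693^2 * tan(27.3560 deg)
A = 0.2560 m^2


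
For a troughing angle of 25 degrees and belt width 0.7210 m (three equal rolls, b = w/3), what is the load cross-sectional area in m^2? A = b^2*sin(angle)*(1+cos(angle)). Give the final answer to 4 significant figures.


b = 0.7210/3 = 0.240333 m
A = 0.240333^2 * sin(25 deg) * (1 + cos(25 deg))
A = 0.04653 m^2


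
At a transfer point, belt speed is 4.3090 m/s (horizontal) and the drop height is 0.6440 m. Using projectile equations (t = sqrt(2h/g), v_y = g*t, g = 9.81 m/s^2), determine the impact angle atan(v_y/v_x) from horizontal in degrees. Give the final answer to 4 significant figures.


t = sqrt(2*0.6440/9.81) = 0.362346 s
v_y = 9.81 * 0.362346 = 3.55461 m/s
angle = atan(3.55461 / 4.3090) = 39.52 deg


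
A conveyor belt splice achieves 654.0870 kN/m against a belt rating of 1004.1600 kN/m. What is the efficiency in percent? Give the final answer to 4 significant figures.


Eff = 654.0870 / 1004.1600 * 100
Eff = 65.14 %


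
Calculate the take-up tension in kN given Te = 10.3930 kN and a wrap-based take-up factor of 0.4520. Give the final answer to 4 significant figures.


T_tu = 10.3930 * 0.4520
T_tu = 4.698 kN


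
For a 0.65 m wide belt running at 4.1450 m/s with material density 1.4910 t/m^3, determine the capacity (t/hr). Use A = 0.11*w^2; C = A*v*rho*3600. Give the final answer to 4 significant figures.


A = 0.11 * 0.65^2 = 0.046475 m^2
C = 0.046475 * 4.1450 * 1.4910 * 3600
C = 1034 t/hr


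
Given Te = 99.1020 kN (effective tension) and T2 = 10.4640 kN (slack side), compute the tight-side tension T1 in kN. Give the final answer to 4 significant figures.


T1 = Te + T2 = 99.1020 + 10.4640
T1 = 109.6 kN


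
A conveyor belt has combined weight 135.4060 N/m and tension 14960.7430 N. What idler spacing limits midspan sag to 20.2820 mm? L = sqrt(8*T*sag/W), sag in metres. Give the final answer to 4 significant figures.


sag = 20.2820/1000 = 0.020282 m
L = sqrt(8 * 14960.7430 * 0.020282 / 135.4060)
L = 4.234 m


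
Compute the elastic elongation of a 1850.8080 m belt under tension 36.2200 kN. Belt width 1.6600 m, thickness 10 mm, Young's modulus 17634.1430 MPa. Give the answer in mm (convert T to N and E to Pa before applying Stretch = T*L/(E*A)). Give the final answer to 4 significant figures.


A = 1.6600 * 0.01 = 0.01660 m^2
Stretch = 36.2200*1000 * 1850.8080 / (17634.1430e6 * 0.01660) * 1000
Stretch = 229.0 mm


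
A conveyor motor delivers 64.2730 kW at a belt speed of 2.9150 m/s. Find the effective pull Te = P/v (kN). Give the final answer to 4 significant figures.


Te = P / v = 64.2730 / 2.9150
Te = 22.05 kN


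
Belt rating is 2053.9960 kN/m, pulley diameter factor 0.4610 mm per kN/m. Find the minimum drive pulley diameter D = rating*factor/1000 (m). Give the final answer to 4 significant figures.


D = 2053.9960 * 0.4610 / 1000
D = 0.9469 m


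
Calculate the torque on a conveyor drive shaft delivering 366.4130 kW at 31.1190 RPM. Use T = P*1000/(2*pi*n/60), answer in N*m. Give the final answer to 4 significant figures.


omega = 2*pi*31.1190/60 = 3.25877 rad/s
T = 366.4130*1000 / 3.25877
T = 112400 N*m


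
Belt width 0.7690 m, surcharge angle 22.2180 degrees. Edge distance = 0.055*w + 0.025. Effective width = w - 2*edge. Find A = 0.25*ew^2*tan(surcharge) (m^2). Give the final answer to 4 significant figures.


edge = 0.055*0.7690 + 0.025 = 0.067295 m
ew = 0.7690 - 2*0.067295 = 0.63441 m
A = 0.25 * 0.63441^2 * tan(22.2180 deg)
A = 0.04110 m^2


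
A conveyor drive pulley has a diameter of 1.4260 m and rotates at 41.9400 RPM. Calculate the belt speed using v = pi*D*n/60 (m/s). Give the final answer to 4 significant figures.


v = pi * 1.4260 * 41.9400 / 60
v = 3.131 m/s


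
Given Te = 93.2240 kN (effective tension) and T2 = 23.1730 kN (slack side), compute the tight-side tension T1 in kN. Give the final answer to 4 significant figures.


T1 = Te + T2 = 93.2240 + 23.1730
T1 = 116.4 kN


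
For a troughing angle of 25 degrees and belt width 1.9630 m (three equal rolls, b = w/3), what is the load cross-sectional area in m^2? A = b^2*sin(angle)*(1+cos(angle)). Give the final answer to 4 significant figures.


b = 1.9630/3 = 0.654333 m
A = 0.654333^2 * sin(25 deg) * (1 + cos(25 deg))
A = 0.3449 m^2


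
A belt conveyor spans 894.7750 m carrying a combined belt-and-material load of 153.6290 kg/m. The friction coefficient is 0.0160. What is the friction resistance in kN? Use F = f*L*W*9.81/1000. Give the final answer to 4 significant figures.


F = 0.0160 * 894.7750 * 153.6290 * 9.81 / 1000
F = 21.58 kN


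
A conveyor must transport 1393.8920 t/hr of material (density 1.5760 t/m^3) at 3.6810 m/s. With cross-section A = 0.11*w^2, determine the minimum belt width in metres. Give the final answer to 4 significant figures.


A_req = 1393.8920 / (3.6810 * 1.5760 * 3600) = 0.0667428 m^2
w = sqrt(0.0667428 / 0.11)
w = 0.7789 m


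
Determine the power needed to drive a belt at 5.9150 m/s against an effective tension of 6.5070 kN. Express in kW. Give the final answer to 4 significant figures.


P = Te * v = 6.5070 * 5.9150
P = 38.49 kW


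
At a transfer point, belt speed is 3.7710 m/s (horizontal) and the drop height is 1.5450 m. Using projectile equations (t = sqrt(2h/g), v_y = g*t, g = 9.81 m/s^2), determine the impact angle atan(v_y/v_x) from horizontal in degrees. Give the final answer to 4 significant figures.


t = sqrt(2*1.5450/9.81) = 0.561235 s
v_y = 9.81 * 0.561235 = 5.50572 m/s
angle = atan(5.50572 / 3.7710) = 55.59 deg


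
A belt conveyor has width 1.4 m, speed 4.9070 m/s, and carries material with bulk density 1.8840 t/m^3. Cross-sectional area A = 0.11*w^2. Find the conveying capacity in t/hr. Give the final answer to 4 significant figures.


A = 0.11 * 1.4^2 = 0.2156 m^2
C = 0.2156 * 4.9070 * 1.8840 * 3600
C = 7175 t/hr


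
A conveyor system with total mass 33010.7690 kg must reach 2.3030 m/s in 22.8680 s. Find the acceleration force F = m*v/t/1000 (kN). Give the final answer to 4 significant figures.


F = 33010.7690 * 2.3030 / 22.8680 / 1000
F = 3.324 kN


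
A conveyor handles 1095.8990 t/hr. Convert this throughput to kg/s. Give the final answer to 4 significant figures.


m_dot = 1095.8990 * 1000 / 3600
m_dot = 304.4 kg/s


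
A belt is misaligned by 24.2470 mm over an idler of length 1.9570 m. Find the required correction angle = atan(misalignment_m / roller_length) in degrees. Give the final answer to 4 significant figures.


misalign_m = 24.2470 / 1000 = 0.024247 m
angle = atan(0.024247 / 1.9570)
angle = 0.7099 deg


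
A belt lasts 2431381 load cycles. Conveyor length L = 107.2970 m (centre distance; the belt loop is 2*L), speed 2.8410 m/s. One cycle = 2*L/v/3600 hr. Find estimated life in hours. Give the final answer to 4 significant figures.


cycle_time = 2 * 107.2970 / 2.8410 / 3600 = 0.0209819 hr
life = 2431381 * 0.0209819 = 51010 hours


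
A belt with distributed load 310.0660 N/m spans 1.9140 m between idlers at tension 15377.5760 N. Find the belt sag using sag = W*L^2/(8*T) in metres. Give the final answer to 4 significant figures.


sag = 310.0660 * 1.9140^2 / (8 * 15377.5760)
sag = 0.009233 m


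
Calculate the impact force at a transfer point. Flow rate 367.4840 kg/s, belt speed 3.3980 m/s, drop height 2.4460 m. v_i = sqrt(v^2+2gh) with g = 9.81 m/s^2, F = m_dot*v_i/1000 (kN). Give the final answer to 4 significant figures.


v_i = sqrt(3.3980^2 + 2*9.81*2.4460) = 7.71602 m/s
F = 367.4840 * 7.71602 / 1000
F = 2.836 kN


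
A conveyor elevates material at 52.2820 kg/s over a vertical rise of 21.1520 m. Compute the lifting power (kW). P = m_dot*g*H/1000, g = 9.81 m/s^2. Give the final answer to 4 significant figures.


P = 52.2820 * 9.81 * 21.1520 / 1000
P = 10.85 kW


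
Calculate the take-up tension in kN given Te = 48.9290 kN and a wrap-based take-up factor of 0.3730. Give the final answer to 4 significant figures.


T_tu = 48.9290 * 0.3730
T_tu = 18.25 kN


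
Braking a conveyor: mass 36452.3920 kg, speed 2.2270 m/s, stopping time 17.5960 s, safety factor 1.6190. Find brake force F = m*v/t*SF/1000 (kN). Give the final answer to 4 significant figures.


F = 36452.3920 * 2.2270 / 17.5960 * 1.6190 / 1000
F = 7.469 kN


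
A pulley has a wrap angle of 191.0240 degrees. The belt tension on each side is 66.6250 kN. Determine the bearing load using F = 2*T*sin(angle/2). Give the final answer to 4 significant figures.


F = 2 * 66.6250 * sin(191.0240/2 deg)
F = 132.6 kN


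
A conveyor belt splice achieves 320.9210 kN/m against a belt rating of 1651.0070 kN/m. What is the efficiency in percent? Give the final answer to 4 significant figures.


Eff = 320.9210 / 1651.0070 * 100
Eff = 19.44 %


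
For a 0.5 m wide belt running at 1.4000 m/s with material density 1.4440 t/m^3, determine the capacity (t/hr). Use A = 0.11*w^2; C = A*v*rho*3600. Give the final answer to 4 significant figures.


A = 0.11 * 0.5^2 = 0.0275 m^2
C = 0.0275 * 1.4000 * 1.4440 * 3600
C = 200.1 t/hr


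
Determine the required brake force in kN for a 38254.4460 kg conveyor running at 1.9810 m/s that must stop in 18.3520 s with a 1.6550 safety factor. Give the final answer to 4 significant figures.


F = 38254.4460 * 1.9810 / 18.3520 * 1.6550 / 1000
F = 6.834 kN


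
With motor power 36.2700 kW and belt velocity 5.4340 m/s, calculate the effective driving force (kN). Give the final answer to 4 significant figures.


Te = P / v = 36.2700 / 5.4340
Te = 6.675 kN


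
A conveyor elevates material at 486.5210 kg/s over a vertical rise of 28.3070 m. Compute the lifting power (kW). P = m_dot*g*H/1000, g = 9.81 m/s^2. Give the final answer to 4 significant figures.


P = 486.5210 * 9.81 * 28.3070 / 1000
P = 135.1 kW


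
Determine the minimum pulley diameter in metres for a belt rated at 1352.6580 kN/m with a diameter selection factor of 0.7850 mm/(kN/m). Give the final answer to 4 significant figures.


D = 1352.6580 * 0.7850 / 1000
D = 1.062 m


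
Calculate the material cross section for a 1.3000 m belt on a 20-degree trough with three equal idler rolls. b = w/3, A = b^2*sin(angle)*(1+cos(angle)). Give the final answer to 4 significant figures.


b = 1.3000/3 = 0.433333 m
A = 0.433333^2 * sin(20 deg) * (1 + cos(20 deg))
A = 0.1246 m^2


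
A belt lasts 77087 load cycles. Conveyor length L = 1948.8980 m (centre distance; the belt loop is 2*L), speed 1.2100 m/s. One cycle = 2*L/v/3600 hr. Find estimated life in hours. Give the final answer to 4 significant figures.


cycle_time = 2 * 1948.8980 / 1.2100 / 3600 = 0.894811 hr
life = 77087 * 0.894811 = 68980 hours


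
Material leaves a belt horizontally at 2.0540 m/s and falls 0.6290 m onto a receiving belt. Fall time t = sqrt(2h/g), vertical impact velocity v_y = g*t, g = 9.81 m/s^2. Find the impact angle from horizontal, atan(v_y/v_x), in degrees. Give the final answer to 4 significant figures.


t = sqrt(2*0.6290/9.81) = 0.358101 s
v_y = 9.81 * 0.358101 = 3.51297 m/s
angle = atan(3.51297 / 2.0540) = 59.69 deg


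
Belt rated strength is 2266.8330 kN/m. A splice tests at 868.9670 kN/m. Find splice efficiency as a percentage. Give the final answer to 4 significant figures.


Eff = 868.9670 / 2266.8330 * 100
Eff = 38.33 %


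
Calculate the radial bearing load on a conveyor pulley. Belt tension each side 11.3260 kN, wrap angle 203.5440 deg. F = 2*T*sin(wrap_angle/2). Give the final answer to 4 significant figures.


F = 2 * 11.3260 * sin(203.5440/2 deg)
F = 22.18 kN


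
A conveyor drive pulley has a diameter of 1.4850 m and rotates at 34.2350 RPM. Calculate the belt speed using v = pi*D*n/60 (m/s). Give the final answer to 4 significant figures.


v = pi * 1.4850 * 34.2350 / 60
v = 2.662 m/s


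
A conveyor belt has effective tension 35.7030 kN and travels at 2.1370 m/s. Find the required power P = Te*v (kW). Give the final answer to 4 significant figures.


P = Te * v = 35.7030 * 2.1370
P = 76.30 kW


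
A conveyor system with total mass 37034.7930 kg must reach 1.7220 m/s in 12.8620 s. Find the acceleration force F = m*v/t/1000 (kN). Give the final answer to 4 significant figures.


F = 37034.7930 * 1.7220 / 12.8620 / 1000
F = 4.958 kN


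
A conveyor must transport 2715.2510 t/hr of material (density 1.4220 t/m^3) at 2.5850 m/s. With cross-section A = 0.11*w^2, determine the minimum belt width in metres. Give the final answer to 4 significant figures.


A_req = 2715.2510 / (2.5850 * 1.4220 * 3600) = 0.205186 m^2
w = sqrt(0.205186 / 0.11)
w = 1.366 m


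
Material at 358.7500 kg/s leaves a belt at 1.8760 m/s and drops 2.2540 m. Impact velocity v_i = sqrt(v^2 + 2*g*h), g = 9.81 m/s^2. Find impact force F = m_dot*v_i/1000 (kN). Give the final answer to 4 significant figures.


v_i = sqrt(1.8760^2 + 2*9.81*2.2540) = 6.90962 m/s
F = 358.7500 * 6.90962 / 1000
F = 2.479 kN


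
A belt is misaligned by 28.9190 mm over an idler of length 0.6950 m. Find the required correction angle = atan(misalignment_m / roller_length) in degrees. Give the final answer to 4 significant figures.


misalign_m = 28.9190 / 1000 = 0.028919 m
angle = atan(0.028919 / 0.6950)
angle = 2.383 deg


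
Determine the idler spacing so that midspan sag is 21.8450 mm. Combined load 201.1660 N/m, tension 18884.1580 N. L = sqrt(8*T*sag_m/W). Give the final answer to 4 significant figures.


sag = 21.8450/1000 = 0.021845 m
L = sqrt(8 * 18884.1580 * 0.021845 / 201.1660)
L = 4.050 m


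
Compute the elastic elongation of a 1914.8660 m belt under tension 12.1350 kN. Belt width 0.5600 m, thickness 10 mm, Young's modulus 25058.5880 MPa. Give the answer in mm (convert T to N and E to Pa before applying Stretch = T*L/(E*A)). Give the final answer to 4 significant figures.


A = 0.5600 * 0.01 = 0.00560 m^2
Stretch = 12.1350*1000 * 1914.8660 / (25058.5880e6 * 0.00560) * 1000
Stretch = 165.6 mm


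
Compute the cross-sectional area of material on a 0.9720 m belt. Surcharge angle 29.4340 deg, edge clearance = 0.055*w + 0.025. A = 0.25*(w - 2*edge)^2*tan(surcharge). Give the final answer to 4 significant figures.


edge = 0.055*0.9720 + 0.025 = 0.07846 m
ew = 0.9720 - 2*0.07846 = 0.81508 m
A = 0.25 * 0.81508^2 * tan(29.4340 deg)
A = 0.09372 m^2


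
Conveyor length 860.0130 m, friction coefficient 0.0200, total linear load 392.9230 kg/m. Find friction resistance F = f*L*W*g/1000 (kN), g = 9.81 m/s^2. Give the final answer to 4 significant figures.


F = 0.0200 * 860.0130 * 392.9230 * 9.81 / 1000
F = 66.30 kN


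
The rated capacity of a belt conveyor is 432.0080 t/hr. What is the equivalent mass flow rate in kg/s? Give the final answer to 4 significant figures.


m_dot = 432.0080 * 1000 / 3600
m_dot = 120.0 kg/s


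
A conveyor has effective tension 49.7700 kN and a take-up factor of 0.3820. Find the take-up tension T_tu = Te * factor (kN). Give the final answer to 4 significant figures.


T_tu = 49.7700 * 0.3820
T_tu = 19.01 kN


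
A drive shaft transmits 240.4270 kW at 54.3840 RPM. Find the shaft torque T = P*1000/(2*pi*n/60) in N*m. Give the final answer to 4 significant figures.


omega = 2*pi*54.3840/60 = 5.69508 rad/s
T = 240.4270*1000 / 5.69508
T = 42220 N*m


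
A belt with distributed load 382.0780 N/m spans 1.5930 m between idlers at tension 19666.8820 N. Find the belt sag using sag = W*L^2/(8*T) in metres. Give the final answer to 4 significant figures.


sag = 382.0780 * 1.5930^2 / (8 * 19666.8820)
sag = 0.006163 m


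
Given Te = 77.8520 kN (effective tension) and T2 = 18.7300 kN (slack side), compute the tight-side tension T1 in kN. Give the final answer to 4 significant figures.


T1 = Te + T2 = 77.8520 + 18.7300
T1 = 96.58 kN


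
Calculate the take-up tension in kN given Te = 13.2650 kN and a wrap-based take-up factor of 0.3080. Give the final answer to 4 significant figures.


T_tu = 13.2650 * 0.3080
T_tu = 4.086 kN


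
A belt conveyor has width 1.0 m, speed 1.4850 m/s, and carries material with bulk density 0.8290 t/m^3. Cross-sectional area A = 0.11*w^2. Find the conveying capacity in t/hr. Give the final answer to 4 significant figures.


A = 0.11 * 1.0^2 = 0.11 m^2
C = 0.11 * 1.4850 * 0.8290 * 3600
C = 487.5 t/hr


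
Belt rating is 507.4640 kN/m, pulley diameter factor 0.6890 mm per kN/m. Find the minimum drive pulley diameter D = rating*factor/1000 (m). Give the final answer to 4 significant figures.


D = 507.4640 * 0.6890 / 1000
D = 0.3496 m


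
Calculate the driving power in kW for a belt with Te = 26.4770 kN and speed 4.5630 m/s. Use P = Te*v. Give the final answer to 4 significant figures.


P = Te * v = 26.4770 * 4.5630
P = 120.8 kW


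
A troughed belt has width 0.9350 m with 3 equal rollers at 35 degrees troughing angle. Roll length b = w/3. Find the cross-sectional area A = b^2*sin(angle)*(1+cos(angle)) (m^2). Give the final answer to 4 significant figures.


b = 0.9350/3 = 0.311667 m
A = 0.311667^2 * sin(35 deg) * (1 + cos(35 deg))
A = 0.1014 m^2


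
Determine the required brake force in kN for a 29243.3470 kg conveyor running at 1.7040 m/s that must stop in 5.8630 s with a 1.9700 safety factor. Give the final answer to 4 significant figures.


F = 29243.3470 * 1.7040 / 5.8630 * 1.9700 / 1000
F = 16.74 kN


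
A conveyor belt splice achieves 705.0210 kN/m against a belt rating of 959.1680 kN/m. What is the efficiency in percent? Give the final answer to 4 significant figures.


Eff = 705.0210 / 959.1680 * 100
Eff = 73.50 %


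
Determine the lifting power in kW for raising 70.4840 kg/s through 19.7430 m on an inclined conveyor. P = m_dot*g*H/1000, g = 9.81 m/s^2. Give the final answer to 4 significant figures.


P = 70.4840 * 9.81 * 19.7430 / 1000
P = 13.65 kW


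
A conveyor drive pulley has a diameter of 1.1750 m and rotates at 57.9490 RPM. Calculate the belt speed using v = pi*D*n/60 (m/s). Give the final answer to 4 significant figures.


v = pi * 1.1750 * 57.9490 / 60
v = 3.565 m/s


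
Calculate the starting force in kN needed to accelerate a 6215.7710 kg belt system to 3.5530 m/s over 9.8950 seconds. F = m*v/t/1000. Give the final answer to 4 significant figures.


F = 6215.7710 * 3.5530 / 9.8950 / 1000
F = 2.232 kN


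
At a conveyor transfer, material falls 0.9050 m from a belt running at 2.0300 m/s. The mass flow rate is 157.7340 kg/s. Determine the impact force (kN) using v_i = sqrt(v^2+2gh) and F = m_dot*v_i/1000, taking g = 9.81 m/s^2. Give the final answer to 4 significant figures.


v_i = sqrt(2.0300^2 + 2*9.81*0.9050) = 4.67729 m/s
F = 157.7340 * 4.67729 / 1000
F = 0.7378 kN


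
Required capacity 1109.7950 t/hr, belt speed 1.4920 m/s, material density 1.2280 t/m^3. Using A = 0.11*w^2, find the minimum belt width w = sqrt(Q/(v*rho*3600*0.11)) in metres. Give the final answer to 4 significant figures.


A_req = 1109.7950 / (1.4920 * 1.2280 * 3600) = 0.168257 m^2
w = sqrt(0.168257 / 0.11)
w = 1.237 m


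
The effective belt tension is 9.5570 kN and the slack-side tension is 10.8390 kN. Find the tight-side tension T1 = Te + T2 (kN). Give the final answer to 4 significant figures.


T1 = Te + T2 = 9.5570 + 10.8390
T1 = 20.40 kN


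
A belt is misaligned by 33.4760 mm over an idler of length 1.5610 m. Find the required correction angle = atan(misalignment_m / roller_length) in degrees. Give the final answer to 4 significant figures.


misalign_m = 33.4760 / 1000 = 0.033476 m
angle = atan(0.033476 / 1.5610)
angle = 1.229 deg


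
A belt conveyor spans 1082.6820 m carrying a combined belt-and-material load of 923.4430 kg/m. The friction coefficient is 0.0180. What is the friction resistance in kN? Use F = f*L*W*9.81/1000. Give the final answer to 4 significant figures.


F = 0.0180 * 1082.6820 * 923.4430 * 9.81 / 1000
F = 176.5 kN


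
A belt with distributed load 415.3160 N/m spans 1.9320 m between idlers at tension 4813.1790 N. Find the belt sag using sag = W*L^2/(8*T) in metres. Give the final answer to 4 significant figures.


sag = 415.3160 * 1.9320^2 / (8 * 4813.1790)
sag = 0.04026 m


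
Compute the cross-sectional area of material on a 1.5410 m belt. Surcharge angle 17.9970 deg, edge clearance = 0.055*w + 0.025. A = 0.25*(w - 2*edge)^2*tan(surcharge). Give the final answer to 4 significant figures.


edge = 0.055*1.5410 + 0.025 = 0.109755 m
ew = 1.5410 - 2*0.109755 = 1.32149 m
A = 0.25 * 1.32149^2 * tan(17.9970 deg)
A = 0.1418 m^2


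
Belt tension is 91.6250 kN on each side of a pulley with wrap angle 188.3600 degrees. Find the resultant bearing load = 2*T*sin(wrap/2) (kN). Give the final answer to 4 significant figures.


F = 2 * 91.6250 * sin(188.3600/2 deg)
F = 182.8 kN


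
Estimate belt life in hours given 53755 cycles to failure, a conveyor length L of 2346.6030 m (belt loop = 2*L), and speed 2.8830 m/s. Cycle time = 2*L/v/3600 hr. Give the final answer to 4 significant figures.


cycle_time = 2 * 2346.6030 / 2.8830 / 3600 = 0.452192 hr
life = 53755 * 0.452192 = 24310 hours


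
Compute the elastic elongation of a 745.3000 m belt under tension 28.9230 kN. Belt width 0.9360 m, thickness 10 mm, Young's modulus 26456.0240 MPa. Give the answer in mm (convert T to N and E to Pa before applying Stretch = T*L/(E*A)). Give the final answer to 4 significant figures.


A = 0.9360 * 0.01 = 0.00936 m^2
Stretch = 28.9230*1000 * 745.3000 / (26456.0240e6 * 0.00936) * 1000
Stretch = 87.05 mm


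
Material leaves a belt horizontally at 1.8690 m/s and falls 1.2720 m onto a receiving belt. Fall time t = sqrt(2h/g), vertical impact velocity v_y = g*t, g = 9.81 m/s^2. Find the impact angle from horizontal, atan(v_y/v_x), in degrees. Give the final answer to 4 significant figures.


t = sqrt(2*1.2720/9.81) = 0.509242 s
v_y = 9.81 * 0.509242 = 4.99566 m/s
angle = atan(4.99566 / 1.8690) = 69.49 deg


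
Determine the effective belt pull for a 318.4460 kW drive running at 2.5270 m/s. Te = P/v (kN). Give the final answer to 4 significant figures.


Te = P / v = 318.4460 / 2.5270
Te = 126.0 kN


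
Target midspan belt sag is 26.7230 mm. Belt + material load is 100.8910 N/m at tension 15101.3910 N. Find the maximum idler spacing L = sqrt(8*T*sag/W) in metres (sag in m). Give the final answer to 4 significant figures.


sag = 26.7230/1000 = 0.026723 m
L = sqrt(8 * 15101.3910 * 0.026723 / 100.8910)
L = 5.657 m


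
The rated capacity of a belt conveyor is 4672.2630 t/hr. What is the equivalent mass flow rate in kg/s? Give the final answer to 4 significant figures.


m_dot = 4672.2630 * 1000 / 3600
m_dot = 1298 kg/s


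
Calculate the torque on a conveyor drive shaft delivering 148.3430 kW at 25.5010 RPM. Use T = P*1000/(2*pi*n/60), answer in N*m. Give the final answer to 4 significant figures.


omega = 2*pi*25.5010/60 = 2.67046 rad/s
T = 148.3430*1000 / 2.67046
T = 55550 N*m


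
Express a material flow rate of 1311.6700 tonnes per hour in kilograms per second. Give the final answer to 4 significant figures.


m_dot = 1311.6700 * 1000 / 3600
m_dot = 364.4 kg/s


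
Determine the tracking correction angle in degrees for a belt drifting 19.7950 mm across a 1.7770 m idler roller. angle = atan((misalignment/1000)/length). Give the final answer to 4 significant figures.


misalign_m = 19.7950 / 1000 = 0.019795 m
angle = atan(0.019795 / 1.7770)
angle = 0.6382 deg


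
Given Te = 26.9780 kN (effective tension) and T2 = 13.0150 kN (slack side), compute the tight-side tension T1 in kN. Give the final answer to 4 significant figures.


T1 = Te + T2 = 26.9780 + 13.0150
T1 = 39.99 kN


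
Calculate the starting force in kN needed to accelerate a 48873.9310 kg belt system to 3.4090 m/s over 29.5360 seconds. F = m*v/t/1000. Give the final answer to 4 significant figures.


F = 48873.9310 * 3.4090 / 29.5360 / 1000
F = 5.641 kN


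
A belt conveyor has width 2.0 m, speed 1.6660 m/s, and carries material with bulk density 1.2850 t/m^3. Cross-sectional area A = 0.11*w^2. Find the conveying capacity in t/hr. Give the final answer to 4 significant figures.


A = 0.11 * 2.0^2 = 0.44 m^2
C = 0.44 * 1.6660 * 1.2850 * 3600
C = 3391 t/hr


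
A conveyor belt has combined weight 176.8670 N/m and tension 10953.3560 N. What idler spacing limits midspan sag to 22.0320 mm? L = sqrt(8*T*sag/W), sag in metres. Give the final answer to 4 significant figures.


sag = 22.0320/1000 = 0.022032 m
L = sqrt(8 * 10953.3560 * 0.022032 / 176.8670)
L = 3.304 m


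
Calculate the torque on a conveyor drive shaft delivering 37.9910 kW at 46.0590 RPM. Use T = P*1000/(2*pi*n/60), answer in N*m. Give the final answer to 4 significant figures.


omega = 2*pi*46.0590/60 = 4.82329 rad/s
T = 37.9910*1000 / 4.82329
T = 7877 N*m


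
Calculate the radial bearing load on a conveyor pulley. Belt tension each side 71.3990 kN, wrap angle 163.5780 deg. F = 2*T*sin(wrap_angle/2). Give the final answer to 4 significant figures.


F = 2 * 71.3990 * sin(163.5780/2 deg)
F = 141.3 kN


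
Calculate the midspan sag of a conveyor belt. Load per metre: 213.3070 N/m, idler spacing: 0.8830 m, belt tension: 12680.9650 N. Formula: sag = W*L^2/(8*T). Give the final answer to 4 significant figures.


sag = 213.3070 * 0.8830^2 / (8 * 12680.9650)
sag = 0.001639 m


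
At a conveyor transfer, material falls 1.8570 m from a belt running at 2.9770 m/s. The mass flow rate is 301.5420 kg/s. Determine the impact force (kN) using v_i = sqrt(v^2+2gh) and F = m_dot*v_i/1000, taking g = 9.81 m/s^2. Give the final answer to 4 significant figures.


v_i = sqrt(2.9770^2 + 2*9.81*1.8570) = 6.73029 m/s
F = 301.5420 * 6.73029 / 1000
F = 2.029 kN


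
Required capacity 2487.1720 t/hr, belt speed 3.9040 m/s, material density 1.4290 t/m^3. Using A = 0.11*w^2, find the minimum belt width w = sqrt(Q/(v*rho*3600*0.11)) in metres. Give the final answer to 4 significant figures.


A_req = 2487.1720 / (3.9040 * 1.4290 * 3600) = 0.12384 m^2
w = sqrt(0.12384 / 0.11)
w = 1.061 m


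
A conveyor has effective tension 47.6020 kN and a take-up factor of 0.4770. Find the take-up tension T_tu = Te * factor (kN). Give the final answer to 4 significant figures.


T_tu = 47.6020 * 0.4770
T_tu = 22.71 kN


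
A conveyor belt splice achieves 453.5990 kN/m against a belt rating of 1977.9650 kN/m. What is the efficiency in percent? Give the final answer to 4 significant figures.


Eff = 453.5990 / 1977.9650 * 100
Eff = 22.93 %


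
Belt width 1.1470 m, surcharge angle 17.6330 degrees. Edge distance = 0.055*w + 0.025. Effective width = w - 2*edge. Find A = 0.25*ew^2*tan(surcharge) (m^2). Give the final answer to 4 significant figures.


edge = 0.055*1.1470 + 0.025 = 0.088085 m
ew = 1.1470 - 2*0.088085 = 0.97083 m
A = 0.25 * 0.97083^2 * tan(17.6330 deg)
A = 0.07489 m^2


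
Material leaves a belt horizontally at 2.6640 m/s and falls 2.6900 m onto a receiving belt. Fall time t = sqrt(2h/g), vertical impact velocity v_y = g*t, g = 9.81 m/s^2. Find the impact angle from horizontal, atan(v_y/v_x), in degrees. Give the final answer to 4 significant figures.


t = sqrt(2*2.6900/9.81) = 0.740554 s
v_y = 9.81 * 0.740554 = 7.26483 m/s
angle = atan(7.26483 / 2.6640) = 69.86 deg


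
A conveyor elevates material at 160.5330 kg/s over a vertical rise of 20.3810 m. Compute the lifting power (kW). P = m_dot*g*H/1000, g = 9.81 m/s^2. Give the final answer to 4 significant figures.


P = 160.5330 * 9.81 * 20.3810 / 1000
P = 32.10 kW


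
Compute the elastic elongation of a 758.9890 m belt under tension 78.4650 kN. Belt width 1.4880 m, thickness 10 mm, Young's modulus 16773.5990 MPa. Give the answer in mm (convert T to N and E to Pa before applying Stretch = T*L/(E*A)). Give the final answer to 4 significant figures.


A = 1.4880 * 0.01 = 0.01488 m^2
Stretch = 78.4650*1000 * 758.9890 / (16773.5990e6 * 0.01488) * 1000
Stretch = 238.6 mm


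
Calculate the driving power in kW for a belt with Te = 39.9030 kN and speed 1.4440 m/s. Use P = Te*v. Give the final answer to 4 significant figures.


P = Te * v = 39.9030 * 1.4440
P = 57.62 kW


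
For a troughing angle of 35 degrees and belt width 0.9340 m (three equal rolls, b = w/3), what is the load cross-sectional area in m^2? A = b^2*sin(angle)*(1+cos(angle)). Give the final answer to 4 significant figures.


b = 0.9340/3 = 0.311333 m
A = 0.311333^2 * sin(35 deg) * (1 + cos(35 deg))
A = 0.1011 m^2


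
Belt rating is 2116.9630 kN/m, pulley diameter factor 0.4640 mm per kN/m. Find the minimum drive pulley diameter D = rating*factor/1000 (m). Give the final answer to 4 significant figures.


D = 2116.9630 * 0.4640 / 1000
D = 0.9823 m


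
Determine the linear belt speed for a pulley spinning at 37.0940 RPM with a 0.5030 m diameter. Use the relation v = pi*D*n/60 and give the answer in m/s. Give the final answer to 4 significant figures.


v = pi * 0.5030 * 37.0940 / 60
v = 0.9769 m/s


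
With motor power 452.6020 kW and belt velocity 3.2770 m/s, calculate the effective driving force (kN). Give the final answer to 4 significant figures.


Te = P / v = 452.6020 / 3.2770
Te = 138.1 kN


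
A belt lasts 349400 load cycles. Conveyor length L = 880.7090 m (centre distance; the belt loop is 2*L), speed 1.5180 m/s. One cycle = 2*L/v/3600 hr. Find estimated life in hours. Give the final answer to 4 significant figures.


cycle_time = 2 * 880.7090 / 1.5180 / 3600 = 0.322321 hr
life = 349400 * 0.322321 = 112600 hours


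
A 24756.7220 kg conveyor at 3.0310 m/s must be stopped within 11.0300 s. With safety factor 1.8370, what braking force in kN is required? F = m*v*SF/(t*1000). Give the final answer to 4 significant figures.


F = 24756.7220 * 3.0310 / 11.0300 * 1.8370 / 1000
F = 12.50 kN


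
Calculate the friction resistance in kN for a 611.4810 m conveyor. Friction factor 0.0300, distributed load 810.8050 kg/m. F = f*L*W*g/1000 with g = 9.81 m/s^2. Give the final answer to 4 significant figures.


F = 0.0300 * 611.4810 * 810.8050 * 9.81 / 1000
F = 145.9 kN


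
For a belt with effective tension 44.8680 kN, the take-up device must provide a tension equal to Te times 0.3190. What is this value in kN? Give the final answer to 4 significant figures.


T_tu = 44.8680 * 0.3190
T_tu = 14.31 kN


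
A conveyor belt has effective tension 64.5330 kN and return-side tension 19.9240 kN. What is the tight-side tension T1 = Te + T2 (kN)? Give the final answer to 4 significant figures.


T1 = Te + T2 = 64.5330 + 19.9240
T1 = 84.46 kN


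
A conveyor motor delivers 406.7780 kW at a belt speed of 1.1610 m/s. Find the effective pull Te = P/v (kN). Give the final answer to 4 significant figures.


Te = P / v = 406.7780 / 1.1610
Te = 350.4 kN


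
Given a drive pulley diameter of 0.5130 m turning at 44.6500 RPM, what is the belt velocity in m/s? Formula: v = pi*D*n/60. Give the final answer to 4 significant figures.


v = pi * 0.5130 * 44.6500 / 60
v = 1.199 m/s


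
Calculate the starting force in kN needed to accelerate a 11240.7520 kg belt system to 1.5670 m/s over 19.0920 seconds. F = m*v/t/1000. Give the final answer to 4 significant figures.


F = 11240.7520 * 1.5670 / 19.0920 / 1000
F = 0.9226 kN


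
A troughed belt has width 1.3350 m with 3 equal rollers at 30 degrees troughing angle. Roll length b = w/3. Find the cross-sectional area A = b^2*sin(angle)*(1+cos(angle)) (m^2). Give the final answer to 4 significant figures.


b = 1.3350/3 = 0.445 m
A = 0.445^2 * sin(30 deg) * (1 + cos(30 deg))
A = 0.1848 m^2


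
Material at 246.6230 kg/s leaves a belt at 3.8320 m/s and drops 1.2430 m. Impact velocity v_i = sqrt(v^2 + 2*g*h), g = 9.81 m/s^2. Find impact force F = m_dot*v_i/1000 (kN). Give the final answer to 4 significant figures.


v_i = sqrt(3.8320^2 + 2*9.81*1.2430) = 6.25075 m/s
F = 246.6230 * 6.25075 / 1000
F = 1.542 kN


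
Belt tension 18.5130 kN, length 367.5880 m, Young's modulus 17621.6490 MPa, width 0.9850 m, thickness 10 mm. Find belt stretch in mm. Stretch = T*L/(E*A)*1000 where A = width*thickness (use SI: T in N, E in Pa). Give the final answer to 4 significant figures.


A = 0.9850 * 0.01 = 0.00985 m^2
Stretch = 18.5130*1000 * 367.5880 / (17621.6490e6 * 0.00985) * 1000
Stretch = 39.21 mm


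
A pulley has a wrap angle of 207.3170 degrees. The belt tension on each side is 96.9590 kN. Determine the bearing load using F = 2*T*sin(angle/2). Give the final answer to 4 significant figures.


F = 2 * 96.9590 * sin(207.3170/2 deg)
F = 188.4 kN


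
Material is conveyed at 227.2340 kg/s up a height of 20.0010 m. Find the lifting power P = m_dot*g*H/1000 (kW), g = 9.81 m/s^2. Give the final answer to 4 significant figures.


P = 227.2340 * 9.81 * 20.0010 / 1000
P = 44.59 kW


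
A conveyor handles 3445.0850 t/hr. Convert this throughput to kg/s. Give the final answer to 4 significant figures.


m_dot = 3445.0850 * 1000 / 3600
m_dot = 957.0 kg/s


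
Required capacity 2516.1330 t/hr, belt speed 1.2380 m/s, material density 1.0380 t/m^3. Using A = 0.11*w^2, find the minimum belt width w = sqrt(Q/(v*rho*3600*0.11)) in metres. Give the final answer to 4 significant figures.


A_req = 2516.1330 / (1.2380 * 1.0380 * 3600) = 0.543893 m^2
w = sqrt(0.543893 / 0.11)
w = 2.224 m


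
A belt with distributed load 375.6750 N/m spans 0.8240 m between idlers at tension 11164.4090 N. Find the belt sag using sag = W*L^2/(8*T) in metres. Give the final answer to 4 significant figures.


sag = 375.6750 * 0.8240^2 / (8 * 11164.4090)
sag = 0.002856 m


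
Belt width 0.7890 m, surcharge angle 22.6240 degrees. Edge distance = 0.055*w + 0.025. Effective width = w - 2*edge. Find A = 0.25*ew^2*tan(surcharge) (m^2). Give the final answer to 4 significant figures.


edge = 0.055*0.7890 + 0.025 = 0.068395 m
ew = 0.7890 - 2*0.068395 = 0.65221 m
A = 0.25 * 0.65221^2 * tan(22.6240 deg)
A = 0.04432 m^2


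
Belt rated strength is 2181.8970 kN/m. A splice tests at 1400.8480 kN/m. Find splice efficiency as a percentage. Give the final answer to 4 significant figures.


Eff = 1400.8480 / 2181.8970 * 100
Eff = 64.20 %


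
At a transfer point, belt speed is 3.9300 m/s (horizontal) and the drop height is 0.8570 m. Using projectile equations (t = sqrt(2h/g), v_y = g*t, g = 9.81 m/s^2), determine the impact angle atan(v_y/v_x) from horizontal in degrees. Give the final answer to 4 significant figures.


t = sqrt(2*0.8570/9.81) = 0.417995 s
v_y = 9.81 * 0.417995 = 4.10053 m/s
angle = atan(4.10053 / 3.9300) = 46.22 deg


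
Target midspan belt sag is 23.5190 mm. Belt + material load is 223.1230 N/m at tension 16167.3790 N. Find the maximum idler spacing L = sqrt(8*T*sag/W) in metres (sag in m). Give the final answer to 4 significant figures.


sag = 23.5190/1000 = 0.023519 m
L = sqrt(8 * 16167.3790 * 0.023519 / 223.1230)
L = 3.692 m


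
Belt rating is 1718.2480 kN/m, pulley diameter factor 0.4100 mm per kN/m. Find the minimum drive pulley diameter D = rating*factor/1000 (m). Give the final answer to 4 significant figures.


D = 1718.2480 * 0.4100 / 1000
D = 0.7045 m


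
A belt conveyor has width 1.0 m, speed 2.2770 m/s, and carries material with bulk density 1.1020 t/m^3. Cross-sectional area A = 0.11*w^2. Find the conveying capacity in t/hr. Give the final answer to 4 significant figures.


A = 0.11 * 1.0^2 = 0.11 m^2
C = 0.11 * 2.2770 * 1.1020 * 3600
C = 993.7 t/hr


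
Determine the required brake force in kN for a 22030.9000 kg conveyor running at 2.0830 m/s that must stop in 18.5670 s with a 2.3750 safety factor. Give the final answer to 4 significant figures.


F = 22030.9000 * 2.0830 / 18.5670 * 2.3750 / 1000
F = 5.870 kN


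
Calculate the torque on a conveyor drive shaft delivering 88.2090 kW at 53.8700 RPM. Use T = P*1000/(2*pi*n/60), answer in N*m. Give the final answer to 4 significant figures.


omega = 2*pi*53.8700/60 = 5.64125 rad/s
T = 88.2090*1000 / 5.64125
T = 15640 N*m


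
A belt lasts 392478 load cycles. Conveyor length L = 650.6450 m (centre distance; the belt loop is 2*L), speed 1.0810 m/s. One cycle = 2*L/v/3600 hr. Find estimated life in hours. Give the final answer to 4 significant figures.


cycle_time = 2 * 650.6450 / 1.0810 / 3600 = 0.334384 hr
life = 392478 * 0.334384 = 131200 hours
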